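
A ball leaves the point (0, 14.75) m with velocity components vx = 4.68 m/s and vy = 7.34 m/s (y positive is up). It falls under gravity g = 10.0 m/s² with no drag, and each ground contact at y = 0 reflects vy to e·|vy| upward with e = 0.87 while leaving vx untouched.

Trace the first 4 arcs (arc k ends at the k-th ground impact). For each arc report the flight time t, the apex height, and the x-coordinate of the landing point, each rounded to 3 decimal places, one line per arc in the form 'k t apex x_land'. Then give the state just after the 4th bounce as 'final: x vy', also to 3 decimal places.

Arc 1: start y=14.750, vy=7.340 → t=2.602, apex=17.444, x_land=12.177, impact vy=-18.678
  bounce: vy ← 0.87·18.678 = 16.250
Arc 2: start y=0.000, vy=16.250 → t=3.250, apex=13.203, x_land=27.387, impact vy=-16.250
  bounce: vy ← 0.87·16.250 = 14.138
Arc 3: start y=0.000, vy=14.138 → t=2.828, apex=9.993, x_land=40.619, impact vy=-14.138
  bounce: vy ← 0.87·14.138 = 12.300
Arc 4: start y=0.000, vy=12.300 → t=2.460, apex=7.564, x_land=52.132, impact vy=-12.300
  bounce: vy ← 0.87·12.300 = 10.701

1 2.602 17.444 12.177
2 3.250 13.203 27.387
3 2.828 9.993 40.619
4 2.460 7.564 52.132
final: 52.132 10.701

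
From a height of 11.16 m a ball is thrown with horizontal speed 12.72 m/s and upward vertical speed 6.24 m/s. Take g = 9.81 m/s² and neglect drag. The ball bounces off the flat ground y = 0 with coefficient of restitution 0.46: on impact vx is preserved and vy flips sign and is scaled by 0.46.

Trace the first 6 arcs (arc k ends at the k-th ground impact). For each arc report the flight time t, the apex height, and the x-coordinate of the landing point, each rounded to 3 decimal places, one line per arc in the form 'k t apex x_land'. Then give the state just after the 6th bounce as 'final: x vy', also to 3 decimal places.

Arc 1: start y=11.160, vy=6.240 → t=2.273, apex=13.145, x_land=28.914, impact vy=-16.059
  bounce: vy ← 0.46·16.059 = 7.387
Arc 2: start y=0.000, vy=7.387 → t=1.506, apex=2.781, x_land=48.071, impact vy=-7.387
  bounce: vy ← 0.46·7.387 = 3.398
Arc 3: start y=0.000, vy=3.398 → t=0.693, apex=0.589, x_land=56.883, impact vy=-3.398
  bounce: vy ← 0.46·3.398 = 1.563
Arc 4: start y=0.000, vy=1.563 → t=0.319, apex=0.125, x_land=60.937, impact vy=-1.563
  bounce: vy ← 0.46·1.563 = 0.719
Arc 5: start y=0.000, vy=0.719 → t=0.147, apex=0.026, x_land=62.802, impact vy=-0.719
  bounce: vy ← 0.46·0.719 = 0.331
Arc 6: start y=0.000, vy=0.331 → t=0.067, apex=0.006, x_land=63.659, impact vy=-0.331
  bounce: vy ← 0.46·0.331 = 0.152

1 2.273 13.145 28.914
2 1.506 2.781 48.071
3 0.693 0.589 56.883
4 0.319 0.125 60.937
5 0.147 0.026 62.802
6 0.067 0.006 63.659
final: 63.659 0.152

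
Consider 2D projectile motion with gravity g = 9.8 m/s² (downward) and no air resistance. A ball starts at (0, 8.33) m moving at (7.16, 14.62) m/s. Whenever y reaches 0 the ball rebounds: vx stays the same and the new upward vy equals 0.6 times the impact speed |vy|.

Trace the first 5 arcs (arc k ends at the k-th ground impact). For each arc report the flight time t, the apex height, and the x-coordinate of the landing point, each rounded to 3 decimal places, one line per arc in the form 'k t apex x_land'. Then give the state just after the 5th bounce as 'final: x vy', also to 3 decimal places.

Arc 1: start y=8.330, vy=14.620 → t=3.473, apex=19.235, x_land=24.868, impact vy=-19.417
  bounce: vy ← 0.6·19.417 = 11.650
Arc 2: start y=0.000, vy=11.650 → t=2.378, apex=6.925, x_land=41.891, impact vy=-11.650
  bounce: vy ← 0.6·11.650 = 6.990
Arc 3: start y=0.000, vy=6.990 → t=1.427, apex=2.493, x_land=52.105, impact vy=-6.990
  bounce: vy ← 0.6·6.990 = 4.194
Arc 4: start y=0.000, vy=4.194 → t=0.856, apex=0.897, x_land=58.234, impact vy=-4.194
  bounce: vy ← 0.6·4.194 = 2.516
Arc 5: start y=0.000, vy=2.516 → t=0.514, apex=0.323, x_land=61.911, impact vy=-2.516
  bounce: vy ← 0.6·2.516 = 1.510

1 3.473 19.235 24.868
2 2.378 6.925 41.891
3 1.427 2.493 52.105
4 0.856 0.897 58.234
5 0.514 0.323 61.911
final: 61.911 1.510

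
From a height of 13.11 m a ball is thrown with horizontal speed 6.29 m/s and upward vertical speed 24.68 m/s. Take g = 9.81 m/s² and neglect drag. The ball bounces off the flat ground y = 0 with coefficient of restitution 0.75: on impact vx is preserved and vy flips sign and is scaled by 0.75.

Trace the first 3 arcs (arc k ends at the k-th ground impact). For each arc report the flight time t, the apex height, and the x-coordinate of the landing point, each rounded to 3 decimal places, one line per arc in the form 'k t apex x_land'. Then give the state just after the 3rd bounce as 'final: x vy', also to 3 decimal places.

1 5.516 44.155 34.697
2 4.501 24.837 63.005
3 3.375 13.971 84.236
final: 84.236 12.417

Arc 1: start y=13.110, vy=24.680 → t=5.516, apex=44.155, x_land=34.697, impact vy=-29.433
  bounce: vy ← 0.75·29.433 = 22.075
Arc 2: start y=0.000, vy=22.075 → t=4.501, apex=24.837, x_land=63.005, impact vy=-22.075
  bounce: vy ← 0.75·22.075 = 16.556
Arc 3: start y=0.000, vy=16.556 → t=3.375, apex=13.971, x_land=84.236, impact vy=-16.556
  bounce: vy ← 0.75·16.556 = 12.417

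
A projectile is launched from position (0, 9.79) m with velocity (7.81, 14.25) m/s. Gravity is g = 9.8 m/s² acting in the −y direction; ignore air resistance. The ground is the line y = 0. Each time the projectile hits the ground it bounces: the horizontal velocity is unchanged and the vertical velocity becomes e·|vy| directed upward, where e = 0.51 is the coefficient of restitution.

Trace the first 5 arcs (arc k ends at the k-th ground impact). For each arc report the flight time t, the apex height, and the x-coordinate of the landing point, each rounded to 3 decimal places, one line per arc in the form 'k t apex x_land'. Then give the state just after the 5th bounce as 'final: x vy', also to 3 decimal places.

1 3.482 20.150 27.194
2 2.068 5.241 43.349
3 1.055 1.363 51.587
4 0.538 0.355 55.789
5 0.274 0.092 57.932
final: 57.932 0.686

Arc 1: start y=9.790, vy=14.250 → t=3.482, apex=20.150, x_land=27.194, impact vy=-19.873
  bounce: vy ← 0.51·19.873 = 10.135
Arc 2: start y=0.000, vy=10.135 → t=2.068, apex=5.241, x_land=43.349, impact vy=-10.135
  bounce: vy ← 0.51·10.135 = 5.169
Arc 3: start y=0.000, vy=5.169 → t=1.055, apex=1.363, x_land=51.587, impact vy=-5.169
  bounce: vy ← 0.51·5.169 = 2.636
Arc 4: start y=0.000, vy=2.636 → t=0.538, apex=0.355, x_land=55.789, impact vy=-2.636
  bounce: vy ← 0.51·2.636 = 1.344
Arc 5: start y=0.000, vy=1.344 → t=0.274, apex=0.092, x_land=57.932, impact vy=-1.344
  bounce: vy ← 0.51·1.344 = 0.686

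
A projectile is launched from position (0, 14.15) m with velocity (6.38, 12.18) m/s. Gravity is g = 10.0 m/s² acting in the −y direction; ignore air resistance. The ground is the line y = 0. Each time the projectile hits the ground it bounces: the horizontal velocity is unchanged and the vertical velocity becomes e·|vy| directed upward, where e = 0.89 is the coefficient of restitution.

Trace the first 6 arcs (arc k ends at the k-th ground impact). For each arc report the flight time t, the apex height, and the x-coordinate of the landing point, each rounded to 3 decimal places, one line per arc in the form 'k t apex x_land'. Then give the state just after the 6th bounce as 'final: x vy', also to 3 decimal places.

Arc 1: start y=14.150, vy=12.180 → t=3.295, apex=21.568, x_land=21.021, impact vy=-20.769
  bounce: vy ← 0.89·20.769 = 18.484
Arc 2: start y=0.000, vy=18.484 → t=3.697, apex=17.084, x_land=44.608, impact vy=-18.484
  bounce: vy ← 0.89·18.484 = 16.451
Arc 3: start y=0.000, vy=16.451 → t=3.290, apex=13.532, x_land=65.599, impact vy=-16.451
  bounce: vy ← 0.89·16.451 = 14.642
Arc 4: start y=0.000, vy=14.642 → t=2.928, apex=10.719, x_land=84.282, impact vy=-14.642
  bounce: vy ← 0.89·14.642 = 13.031
Arc 5: start y=0.000, vy=13.031 → t=2.606, apex=8.490, x_land=100.909, impact vy=-13.031
  bounce: vy ← 0.89·13.031 = 11.598
Arc 6: start y=0.000, vy=11.598 → t=2.320, apex=6.725, x_land=115.708, impact vy=-11.598
  bounce: vy ← 0.89·11.598 = 10.322

1 3.295 21.568 21.021
2 3.697 17.084 44.608
3 3.290 13.532 65.599
4 2.928 10.719 84.282
5 2.606 8.490 100.909
6 2.320 6.725 115.708
final: 115.708 10.322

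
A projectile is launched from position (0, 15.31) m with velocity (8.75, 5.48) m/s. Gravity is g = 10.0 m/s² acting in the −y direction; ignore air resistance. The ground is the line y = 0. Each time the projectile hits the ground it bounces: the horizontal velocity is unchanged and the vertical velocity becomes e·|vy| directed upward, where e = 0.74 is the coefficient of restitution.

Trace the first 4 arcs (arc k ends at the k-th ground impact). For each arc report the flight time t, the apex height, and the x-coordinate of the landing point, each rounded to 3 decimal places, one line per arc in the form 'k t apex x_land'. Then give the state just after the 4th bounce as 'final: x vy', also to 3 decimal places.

Arc 1: start y=15.310, vy=5.480 → t=2.382, apex=16.812, x_land=20.840, impact vy=-18.337
  bounce: vy ← 0.74·18.337 = 13.569
Arc 2: start y=0.000, vy=13.569 → t=2.714, apex=9.206, x_land=44.585, impact vy=-13.569
  bounce: vy ← 0.74·13.569 = 10.041
Arc 3: start y=0.000, vy=10.041 → t=2.008, apex=5.041, x_land=62.157, impact vy=-10.041
  bounce: vy ← 0.74·10.041 = 7.430
Arc 4: start y=0.000, vy=7.430 → t=1.486, apex=2.761, x_land=75.161, impact vy=-7.430
  bounce: vy ← 0.74·7.430 = 5.499

1 2.382 16.812 20.840
2 2.714 9.206 44.585
3 2.008 5.041 62.157
4 1.486 2.761 75.161
final: 75.161 5.499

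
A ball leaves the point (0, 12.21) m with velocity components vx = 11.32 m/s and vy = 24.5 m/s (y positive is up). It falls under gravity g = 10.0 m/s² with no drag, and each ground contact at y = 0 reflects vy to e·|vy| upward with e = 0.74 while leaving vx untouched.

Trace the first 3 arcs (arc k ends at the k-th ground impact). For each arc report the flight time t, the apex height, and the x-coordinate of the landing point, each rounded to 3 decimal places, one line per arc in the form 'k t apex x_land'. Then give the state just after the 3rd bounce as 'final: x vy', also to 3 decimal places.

Arc 1: start y=12.210, vy=24.500 → t=5.356, apex=42.222, x_land=60.629, impact vy=-29.059
  bounce: vy ← 0.74·29.059 = 21.504
Arc 2: start y=0.000, vy=21.504 → t=4.301, apex=23.121, x_land=109.314, impact vy=-21.504
  bounce: vy ← 0.74·21.504 = 15.913
Arc 3: start y=0.000, vy=15.913 → t=3.183, apex=12.661, x_land=145.341, impact vy=-15.913
  bounce: vy ← 0.74·15.913 = 11.776

1 5.356 42.222 60.629
2 4.301 23.121 109.314
3 3.183 12.661 145.341
final: 145.341 11.776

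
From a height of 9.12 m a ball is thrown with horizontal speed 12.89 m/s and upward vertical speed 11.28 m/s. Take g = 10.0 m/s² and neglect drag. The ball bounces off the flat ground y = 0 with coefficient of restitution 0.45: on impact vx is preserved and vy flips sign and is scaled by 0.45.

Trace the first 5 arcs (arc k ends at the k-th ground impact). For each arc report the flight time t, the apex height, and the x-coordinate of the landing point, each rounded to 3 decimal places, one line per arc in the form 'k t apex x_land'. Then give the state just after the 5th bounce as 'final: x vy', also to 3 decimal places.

Arc 1: start y=9.120, vy=11.280 → t=2.888, apex=15.482, x_land=37.222, impact vy=-17.597
  bounce: vy ← 0.45·17.597 = 7.918
Arc 2: start y=0.000, vy=7.918 → t=1.584, apex=3.135, x_land=57.636, impact vy=-7.918
  bounce: vy ← 0.45·7.918 = 3.563
Arc 3: start y=0.000, vy=3.563 → t=0.713, apex=0.635, x_land=66.822, impact vy=-3.563
  bounce: vy ← 0.45·3.563 = 1.603
Arc 4: start y=0.000, vy=1.603 → t=0.321, apex=0.129, x_land=70.956, impact vy=-1.603
  bounce: vy ← 0.45·1.603 = 0.722
Arc 5: start y=0.000, vy=0.722 → t=0.144, apex=0.026, x_land=72.816, impact vy=-0.722
  bounce: vy ← 0.45·0.722 = 0.325

1 2.888 15.482 37.222
2 1.584 3.135 57.636
3 0.713 0.635 66.822
4 0.321 0.129 70.956
5 0.144 0.026 72.816
final: 72.816 0.325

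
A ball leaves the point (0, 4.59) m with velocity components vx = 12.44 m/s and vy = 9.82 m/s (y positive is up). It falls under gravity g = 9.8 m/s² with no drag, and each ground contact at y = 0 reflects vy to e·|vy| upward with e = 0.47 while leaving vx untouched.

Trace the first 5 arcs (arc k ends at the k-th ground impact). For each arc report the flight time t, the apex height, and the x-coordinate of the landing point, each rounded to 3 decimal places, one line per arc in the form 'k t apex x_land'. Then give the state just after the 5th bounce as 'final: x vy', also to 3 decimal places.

Arc 1: start y=4.590, vy=9.820 → t=2.395, apex=9.510, x_land=29.796, impact vy=-13.653
  bounce: vy ← 0.47·13.653 = 6.417
Arc 2: start y=0.000, vy=6.417 → t=1.310, apex=2.101, x_land=46.087, impact vy=-6.417
  bounce: vy ← 0.47·6.417 = 3.016
Arc 3: start y=0.000, vy=3.016 → t=0.615, apex=0.464, x_land=53.743, impact vy=-3.016
  bounce: vy ← 0.47·3.016 = 1.417
Arc 4: start y=0.000, vy=1.417 → t=0.289, apex=0.103, x_land=57.342, impact vy=-1.417
  bounce: vy ← 0.47·1.417 = 0.666
Arc 5: start y=0.000, vy=0.666 → t=0.136, apex=0.023, x_land=59.033, impact vy=-0.666
  bounce: vy ← 0.47·0.666 = 0.313

1 2.395 9.510 29.796
2 1.310 2.101 46.087
3 0.615 0.464 53.743
4 0.289 0.103 57.342
5 0.136 0.023 59.033
final: 59.033 0.313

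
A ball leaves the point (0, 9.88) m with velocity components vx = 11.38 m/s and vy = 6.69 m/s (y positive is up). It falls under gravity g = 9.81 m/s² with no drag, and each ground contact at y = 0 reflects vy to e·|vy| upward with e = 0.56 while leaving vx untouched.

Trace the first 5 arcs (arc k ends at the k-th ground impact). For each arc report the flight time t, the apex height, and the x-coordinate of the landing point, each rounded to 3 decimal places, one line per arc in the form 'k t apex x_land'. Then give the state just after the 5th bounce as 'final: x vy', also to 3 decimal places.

1 2.257 12.161 25.680
2 1.764 3.814 45.749
3 0.988 1.196 56.987
4 0.553 0.375 63.281
5 0.310 0.118 66.805
final: 66.805 0.851

Arc 1: start y=9.880, vy=6.690 → t=2.257, apex=12.161, x_land=25.680, impact vy=-15.447
  bounce: vy ← 0.56·15.447 = 8.650
Arc 2: start y=0.000, vy=8.650 → t=1.764, apex=3.814, x_land=45.749, impact vy=-8.650
  bounce: vy ← 0.56·8.650 = 4.844
Arc 3: start y=0.000, vy=4.844 → t=0.988, apex=1.196, x_land=56.987, impact vy=-4.844
  bounce: vy ← 0.56·4.844 = 2.713
Arc 4: start y=0.000, vy=2.713 → t=0.553, apex=0.375, x_land=63.281, impact vy=-2.713
  bounce: vy ← 0.56·2.713 = 1.519
Arc 5: start y=0.000, vy=1.519 → t=0.310, apex=0.118, x_land=66.805, impact vy=-1.519
  bounce: vy ← 0.56·1.519 = 0.851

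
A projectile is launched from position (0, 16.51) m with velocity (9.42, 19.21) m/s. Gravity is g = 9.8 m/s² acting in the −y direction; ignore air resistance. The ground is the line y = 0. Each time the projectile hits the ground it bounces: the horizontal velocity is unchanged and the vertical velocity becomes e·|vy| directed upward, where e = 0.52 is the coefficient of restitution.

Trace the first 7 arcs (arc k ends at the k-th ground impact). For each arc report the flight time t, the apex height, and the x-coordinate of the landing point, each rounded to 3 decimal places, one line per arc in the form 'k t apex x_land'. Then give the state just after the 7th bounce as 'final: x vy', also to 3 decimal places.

1 4.646 35.338 43.762
2 2.793 9.555 70.071
3 1.452 2.584 83.752
4 0.755 0.699 90.866
5 0.393 0.189 94.565
6 0.204 0.051 96.489
7 0.106 0.014 97.489
final: 97.489 0.271

Arc 1: start y=16.510, vy=19.210 → t=4.646, apex=35.338, x_land=43.762, impact vy=-26.318
  bounce: vy ← 0.52·26.318 = 13.685
Arc 2: start y=0.000, vy=13.685 → t=2.793, apex=9.555, x_land=70.071, impact vy=-13.685
  bounce: vy ← 0.52·13.685 = 7.116
Arc 3: start y=0.000, vy=7.116 → t=1.452, apex=2.584, x_land=83.752, impact vy=-7.116
  bounce: vy ← 0.52·7.116 = 3.700
Arc 4: start y=0.000, vy=3.700 → t=0.755, apex=0.699, x_land=90.866, impact vy=-3.700
  bounce: vy ← 0.52·3.700 = 1.924
Arc 5: start y=0.000, vy=1.924 → t=0.393, apex=0.189, x_land=94.565, impact vy=-1.924
  bounce: vy ← 0.52·1.924 = 1.001
Arc 6: start y=0.000, vy=1.001 → t=0.204, apex=0.051, x_land=96.489, impact vy=-1.001
  bounce: vy ← 0.52·1.001 = 0.520
Arc 7: start y=0.000, vy=0.520 → t=0.106, apex=0.014, x_land=97.489, impact vy=-0.520
  bounce: vy ← 0.52·0.520 = 0.271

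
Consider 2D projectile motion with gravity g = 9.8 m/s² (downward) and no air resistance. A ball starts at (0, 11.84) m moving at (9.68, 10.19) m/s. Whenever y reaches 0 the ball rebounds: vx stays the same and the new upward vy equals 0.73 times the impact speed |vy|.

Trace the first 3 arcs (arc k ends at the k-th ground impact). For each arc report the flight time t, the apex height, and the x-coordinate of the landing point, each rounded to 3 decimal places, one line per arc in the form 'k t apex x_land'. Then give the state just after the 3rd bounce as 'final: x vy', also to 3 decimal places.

Arc 1: start y=11.840, vy=10.190 → t=2.910, apex=17.138, x_land=28.168, impact vy=-18.328
  bounce: vy ← 0.73·18.328 = 13.379
Arc 2: start y=0.000, vy=13.379 → t=2.730, apex=9.133, x_land=54.599, impact vy=-13.379
  bounce: vy ← 0.73·13.379 = 9.767
Arc 3: start y=0.000, vy=9.767 → t=1.993, apex=4.867, x_land=73.893, impact vy=-9.767
  bounce: vy ← 0.73·9.767 = 7.130

1 2.910 17.138 28.168
2 2.730 9.133 54.599
3 1.993 4.867 73.893
final: 73.893 7.130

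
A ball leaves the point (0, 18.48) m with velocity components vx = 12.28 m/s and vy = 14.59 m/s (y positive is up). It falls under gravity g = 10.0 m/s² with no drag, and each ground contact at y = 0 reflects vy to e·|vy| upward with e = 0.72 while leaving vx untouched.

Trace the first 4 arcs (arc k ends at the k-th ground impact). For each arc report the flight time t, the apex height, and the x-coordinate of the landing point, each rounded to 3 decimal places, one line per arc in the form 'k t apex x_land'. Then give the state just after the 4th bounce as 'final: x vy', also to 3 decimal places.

Arc 1: start y=18.480, vy=14.590 → t=3.872, apex=29.123, x_land=47.554, impact vy=-24.134
  bounce: vy ← 0.72·24.134 = 17.377
Arc 2: start y=0.000, vy=17.377 → t=3.475, apex=15.098, x_land=90.231, impact vy=-17.377
  bounce: vy ← 0.72·17.377 = 12.511
Arc 3: start y=0.000, vy=12.511 → t=2.502, apex=7.827, x_land=120.958, impact vy=-12.511
  bounce: vy ← 0.72·12.511 = 9.008
Arc 4: start y=0.000, vy=9.008 → t=1.802, apex=4.057, x_land=143.082, impact vy=-9.008
  bounce: vy ← 0.72·9.008 = 6.486

1 3.872 29.123 47.554
2 3.475 15.098 90.231
3 2.502 7.827 120.958
4 1.802 4.057 143.082
final: 143.082 6.486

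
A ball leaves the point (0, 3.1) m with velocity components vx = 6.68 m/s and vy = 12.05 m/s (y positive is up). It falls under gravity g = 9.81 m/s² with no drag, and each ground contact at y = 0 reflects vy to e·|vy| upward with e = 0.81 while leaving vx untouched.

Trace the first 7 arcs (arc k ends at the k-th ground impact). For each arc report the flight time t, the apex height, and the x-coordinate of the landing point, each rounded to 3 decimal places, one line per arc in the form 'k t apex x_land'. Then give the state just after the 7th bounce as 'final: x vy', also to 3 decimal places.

Arc 1: start y=3.100, vy=12.050 → t=2.691, apex=10.501, x_land=17.979, impact vy=-14.354
  bounce: vy ← 0.81·14.354 = 11.626
Arc 2: start y=0.000, vy=11.626 → t=2.370, apex=6.890, x_land=33.813, impact vy=-11.626
  bounce: vy ← 0.81·11.626 = 9.417
Arc 3: start y=0.000, vy=9.417 → t=1.920, apex=4.520, x_land=46.638, impact vy=-9.417
  bounce: vy ← 0.81·9.417 = 7.628
Arc 4: start y=0.000, vy=7.628 → t=1.555, apex=2.966, x_land=57.027, impact vy=-7.628
  bounce: vy ← 0.81·7.628 = 6.179
Arc 5: start y=0.000, vy=6.179 → t=1.260, apex=1.946, x_land=65.441, impact vy=-6.179
  bounce: vy ← 0.81·6.179 = 5.005
Arc 6: start y=0.000, vy=5.005 → t=1.020, apex=1.277, x_land=72.257, impact vy=-5.005
  bounce: vy ← 0.81·5.005 = 4.054
Arc 7: start y=0.000, vy=4.054 → t=0.826, apex=0.838, x_land=77.778, impact vy=-4.054
  bounce: vy ← 0.81·4.054 = 3.284

1 2.691 10.501 17.979
2 2.370 6.890 33.813
3 1.920 4.520 46.638
4 1.555 2.966 57.027
5 1.260 1.946 65.441
6 1.020 1.277 72.257
7 0.826 0.838 77.778
final: 77.778 3.284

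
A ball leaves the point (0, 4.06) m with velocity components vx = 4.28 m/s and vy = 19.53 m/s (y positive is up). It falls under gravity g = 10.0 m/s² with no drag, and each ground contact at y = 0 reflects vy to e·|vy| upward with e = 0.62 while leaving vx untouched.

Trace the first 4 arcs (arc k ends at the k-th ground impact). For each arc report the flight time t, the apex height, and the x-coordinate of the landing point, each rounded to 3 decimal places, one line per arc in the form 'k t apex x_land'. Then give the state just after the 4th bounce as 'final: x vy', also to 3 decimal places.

1 4.104 23.131 17.565
2 2.667 8.892 28.980
3 1.654 3.418 36.057
4 1.025 1.314 40.445
final: 40.445 3.178

Arc 1: start y=4.060, vy=19.530 → t=4.104, apex=23.131, x_land=17.565, impact vy=-21.509
  bounce: vy ← 0.62·21.509 = 13.335
Arc 2: start y=0.000, vy=13.335 → t=2.667, apex=8.892, x_land=28.980, impact vy=-13.335
  bounce: vy ← 0.62·13.335 = 8.268
Arc 3: start y=0.000, vy=8.268 → t=1.654, apex=3.418, x_land=36.057, impact vy=-8.268
  bounce: vy ← 0.62·8.268 = 5.126
Arc 4: start y=0.000, vy=5.126 → t=1.025, apex=1.314, x_land=40.445, impact vy=-5.126
  bounce: vy ← 0.62·5.126 = 3.178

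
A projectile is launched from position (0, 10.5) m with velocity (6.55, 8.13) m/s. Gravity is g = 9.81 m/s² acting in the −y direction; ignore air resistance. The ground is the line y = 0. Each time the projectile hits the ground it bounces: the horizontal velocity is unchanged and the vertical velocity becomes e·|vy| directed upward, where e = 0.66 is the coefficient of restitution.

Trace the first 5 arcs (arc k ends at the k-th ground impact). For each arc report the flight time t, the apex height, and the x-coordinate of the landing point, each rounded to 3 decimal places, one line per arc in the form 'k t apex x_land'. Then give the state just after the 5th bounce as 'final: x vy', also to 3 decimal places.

1 2.510 13.869 16.442
2 2.220 6.041 30.981
3 1.465 2.632 40.576
4 0.967 1.146 46.909
5 0.638 0.499 51.089
final: 51.089 2.066

Arc 1: start y=10.500, vy=8.130 → t=2.510, apex=13.869, x_land=16.442, impact vy=-16.496
  bounce: vy ← 0.66·16.496 = 10.887
Arc 2: start y=0.000, vy=10.887 → t=2.220, apex=6.041, x_land=30.981, impact vy=-10.887
  bounce: vy ← 0.66·10.887 = 7.186
Arc 3: start y=0.000, vy=7.186 → t=1.465, apex=2.632, x_land=40.576, impact vy=-7.186
  bounce: vy ← 0.66·7.186 = 4.742
Arc 4: start y=0.000, vy=4.742 → t=0.967, apex=1.146, x_land=46.909, impact vy=-4.742
  bounce: vy ← 0.66·4.742 = 3.130
Arc 5: start y=0.000, vy=3.130 → t=0.638, apex=0.499, x_land=51.089, impact vy=-3.130
  bounce: vy ← 0.66·3.130 = 2.066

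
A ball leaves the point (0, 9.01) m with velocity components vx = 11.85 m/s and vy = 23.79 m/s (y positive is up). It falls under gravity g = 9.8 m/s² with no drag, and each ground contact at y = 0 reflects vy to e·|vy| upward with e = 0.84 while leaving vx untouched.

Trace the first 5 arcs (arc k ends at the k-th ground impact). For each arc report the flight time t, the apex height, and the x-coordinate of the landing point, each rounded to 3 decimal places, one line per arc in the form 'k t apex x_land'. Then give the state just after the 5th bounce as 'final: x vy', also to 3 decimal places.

Arc 1: start y=9.010, vy=23.790 → t=5.208, apex=37.886, x_land=61.717, impact vy=-27.250
  bounce: vy ← 0.84·27.250 = 22.890
Arc 2: start y=0.000, vy=22.890 → t=4.671, apex=26.732, x_land=117.073, impact vy=-22.890
  bounce: vy ← 0.84·22.890 = 19.228
Arc 3: start y=0.000, vy=19.228 → t=3.924, apex=18.862, x_land=163.572, impact vy=-19.228
  bounce: vy ← 0.84·19.228 = 16.151
Arc 4: start y=0.000, vy=16.151 → t=3.296, apex=13.309, x_land=202.632, impact vy=-16.151
  bounce: vy ← 0.84·16.151 = 13.567
Arc 5: start y=0.000, vy=13.567 → t=2.769, apex=9.391, x_land=235.442, impact vy=-13.567
  bounce: vy ← 0.84·13.567 = 11.396

1 5.208 37.886 61.717
2 4.671 26.732 117.073
3 3.924 18.862 163.572
4 3.296 13.309 202.632
5 2.769 9.391 235.442
final: 235.442 11.396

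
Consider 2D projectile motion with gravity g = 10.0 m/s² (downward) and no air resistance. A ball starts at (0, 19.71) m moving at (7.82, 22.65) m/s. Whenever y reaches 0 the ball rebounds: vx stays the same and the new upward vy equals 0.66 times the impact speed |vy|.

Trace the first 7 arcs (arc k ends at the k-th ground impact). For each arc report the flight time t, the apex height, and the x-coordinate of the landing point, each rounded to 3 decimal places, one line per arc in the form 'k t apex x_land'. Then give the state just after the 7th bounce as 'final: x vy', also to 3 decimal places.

1 5.277 45.361 41.266
2 3.976 19.759 72.357
3 2.624 8.607 92.878
4 1.732 3.749 106.421
5 1.143 1.633 115.360
6 0.754 0.711 121.259
7 0.498 0.310 125.153
final: 125.153 1.643

Arc 1: start y=19.710, vy=22.650 → t=5.277, apex=45.361, x_land=41.266, impact vy=-30.120
  bounce: vy ← 0.66·30.120 = 19.879
Arc 2: start y=0.000, vy=19.879 → t=3.976, apex=19.759, x_land=72.357, impact vy=-19.879
  bounce: vy ← 0.66·19.879 = 13.120
Arc 3: start y=0.000, vy=13.120 → t=2.624, apex=8.607, x_land=92.878, impact vy=-13.120
  bounce: vy ← 0.66·13.120 = 8.659
Arc 4: start y=0.000, vy=8.659 → t=1.732, apex=3.749, x_land=106.421, impact vy=-8.659
  bounce: vy ← 0.66·8.659 = 5.715
Arc 5: start y=0.000, vy=5.715 → t=1.143, apex=1.633, x_land=115.360, impact vy=-5.715
  bounce: vy ← 0.66·5.715 = 3.772
Arc 6: start y=0.000, vy=3.772 → t=0.754, apex=0.711, x_land=121.259, impact vy=-3.772
  bounce: vy ← 0.66·3.772 = 2.490
Arc 7: start y=0.000, vy=2.490 → t=0.498, apex=0.310, x_land=125.153, impact vy=-2.490
  bounce: vy ← 0.66·2.490 = 1.643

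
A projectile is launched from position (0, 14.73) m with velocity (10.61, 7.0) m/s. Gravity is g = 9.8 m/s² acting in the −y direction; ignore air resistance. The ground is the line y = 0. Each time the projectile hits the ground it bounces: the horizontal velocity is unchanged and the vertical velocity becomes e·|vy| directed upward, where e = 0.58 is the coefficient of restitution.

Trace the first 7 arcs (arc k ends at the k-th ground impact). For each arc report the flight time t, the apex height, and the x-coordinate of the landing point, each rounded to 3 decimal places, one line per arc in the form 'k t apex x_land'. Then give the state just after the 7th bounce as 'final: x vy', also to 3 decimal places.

Arc 1: start y=14.730, vy=7.000 → t=2.589, apex=17.230, x_land=27.474, impact vy=-18.377
  bounce: vy ← 0.58·18.377 = 10.659
Arc 2: start y=0.000, vy=10.659 → t=2.175, apex=5.796, x_land=50.553, impact vy=-10.659
  bounce: vy ← 0.58·10.659 = 6.182
Arc 3: start y=0.000, vy=6.182 → t=1.262, apex=1.950, x_land=63.939, impact vy=-6.182
  bounce: vy ← 0.58·6.182 = 3.586
Arc 4: start y=0.000, vy=3.586 → t=0.732, apex=0.656, x_land=71.703, impact vy=-3.586
  bounce: vy ← 0.58·3.586 = 2.080
Arc 5: start y=0.000, vy=2.080 → t=0.424, apex=0.221, x_land=76.206, impact vy=-2.080
  bounce: vy ← 0.58·2.080 = 1.206
Arc 6: start y=0.000, vy=1.206 → t=0.246, apex=0.074, x_land=78.818, impact vy=-1.206
  bounce: vy ← 0.58·1.206 = 0.700
Arc 7: start y=0.000, vy=0.700 → t=0.143, apex=0.025, x_land=80.333, impact vy=-0.700
  bounce: vy ← 0.58·0.700 = 0.406

1 2.589 17.230 27.474
2 2.175 5.796 50.553
3 1.262 1.950 63.939
4 0.732 0.656 71.703
5 0.424 0.221 76.206
6 0.246 0.074 78.818
7 0.143 0.025 80.333
final: 80.333 0.406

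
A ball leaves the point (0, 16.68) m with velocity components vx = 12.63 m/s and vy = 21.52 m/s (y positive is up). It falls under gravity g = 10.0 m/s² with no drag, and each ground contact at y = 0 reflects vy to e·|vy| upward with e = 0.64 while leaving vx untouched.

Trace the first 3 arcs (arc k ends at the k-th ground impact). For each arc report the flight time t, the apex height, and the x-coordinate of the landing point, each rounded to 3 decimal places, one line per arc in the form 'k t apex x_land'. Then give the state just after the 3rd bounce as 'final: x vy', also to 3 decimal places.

1 4.975 39.836 62.829
2 3.613 16.317 108.461
3 2.312 6.683 137.665
final: 137.665 7.399

Arc 1: start y=16.680, vy=21.520 → t=4.975, apex=39.836, x_land=62.829, impact vy=-28.226
  bounce: vy ← 0.64·28.226 = 18.065
Arc 2: start y=0.000, vy=18.065 → t=3.613, apex=16.317, x_land=108.461, impact vy=-18.065
  bounce: vy ← 0.64·18.065 = 11.561
Arc 3: start y=0.000, vy=11.561 → t=2.312, apex=6.683, x_land=137.665, impact vy=-11.561
  bounce: vy ← 0.64·11.561 = 7.399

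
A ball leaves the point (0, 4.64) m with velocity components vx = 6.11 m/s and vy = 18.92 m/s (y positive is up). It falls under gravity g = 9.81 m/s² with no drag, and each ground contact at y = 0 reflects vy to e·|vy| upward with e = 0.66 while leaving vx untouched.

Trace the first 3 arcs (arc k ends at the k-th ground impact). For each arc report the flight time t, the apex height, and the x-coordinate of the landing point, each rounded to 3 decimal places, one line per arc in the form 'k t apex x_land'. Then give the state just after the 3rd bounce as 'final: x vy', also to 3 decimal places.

Arc 1: start y=4.640, vy=18.920 → t=4.089, apex=22.885, x_land=24.982, impact vy=-21.190
  bounce: vy ← 0.66·21.190 = 13.985
Arc 2: start y=0.000, vy=13.985 → t=2.851, apex=9.969, x_land=42.403, impact vy=-13.985
  bounce: vy ← 0.66·13.985 = 9.230
Arc 3: start y=0.000, vy=9.230 → t=1.882, apex=4.342, x_land=53.900, impact vy=-9.230
  bounce: vy ← 0.66·9.230 = 6.092

1 4.089 22.885 24.982
2 2.851 9.969 42.403
3 1.882 4.342 53.900
final: 53.900 6.092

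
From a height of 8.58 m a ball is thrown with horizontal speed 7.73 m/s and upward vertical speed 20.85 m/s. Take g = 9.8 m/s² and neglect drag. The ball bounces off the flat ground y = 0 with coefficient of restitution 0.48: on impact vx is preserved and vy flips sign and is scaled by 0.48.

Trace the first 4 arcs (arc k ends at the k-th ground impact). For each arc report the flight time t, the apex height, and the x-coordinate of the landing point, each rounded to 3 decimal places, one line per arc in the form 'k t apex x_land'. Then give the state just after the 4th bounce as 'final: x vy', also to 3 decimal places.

1 4.633 30.760 35.813
2 2.405 7.087 54.406
3 1.155 1.633 63.331
4 0.554 0.376 67.614
final: 67.614 1.303

Arc 1: start y=8.580, vy=20.850 → t=4.633, apex=30.760, x_land=35.813, impact vy=-24.554
  bounce: vy ← 0.48·24.554 = 11.786
Arc 2: start y=0.000, vy=11.786 → t=2.405, apex=7.087, x_land=54.406, impact vy=-11.786
  bounce: vy ← 0.48·11.786 = 5.657
Arc 3: start y=0.000, vy=5.657 → t=1.155, apex=1.633, x_land=63.331, impact vy=-5.657
  bounce: vy ← 0.48·5.657 = 2.715
Arc 4: start y=0.000, vy=2.715 → t=0.554, apex=0.376, x_land=67.614, impact vy=-2.715
  bounce: vy ← 0.48·2.715 = 1.303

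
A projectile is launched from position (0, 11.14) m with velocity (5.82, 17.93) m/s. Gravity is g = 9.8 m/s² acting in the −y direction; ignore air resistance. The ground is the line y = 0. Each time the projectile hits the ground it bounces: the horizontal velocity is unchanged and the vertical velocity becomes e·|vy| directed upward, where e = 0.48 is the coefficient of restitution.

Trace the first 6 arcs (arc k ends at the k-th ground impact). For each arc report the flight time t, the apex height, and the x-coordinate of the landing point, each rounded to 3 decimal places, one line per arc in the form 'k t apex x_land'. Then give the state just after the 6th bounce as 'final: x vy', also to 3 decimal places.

1 4.200 27.542 24.447
2 2.276 6.346 37.693
3 1.092 1.462 44.051
4 0.524 0.337 47.103
5 0.252 0.078 48.568
6 0.121 0.018 49.271
final: 49.271 0.284

Arc 1: start y=11.140, vy=17.930 → t=4.200, apex=27.542, x_land=24.447, impact vy=-23.234
  bounce: vy ← 0.48·23.234 = 11.152
Arc 2: start y=0.000, vy=11.152 → t=2.276, apex=6.346, x_land=37.693, impact vy=-11.152
  bounce: vy ← 0.48·11.152 = 5.353
Arc 3: start y=0.000, vy=5.353 → t=1.092, apex=1.462, x_land=44.051, impact vy=-5.353
  bounce: vy ← 0.48·5.353 = 2.570
Arc 4: start y=0.000, vy=2.570 → t=0.524, apex=0.337, x_land=47.103, impact vy=-2.570
  bounce: vy ← 0.48·2.570 = 1.233
Arc 5: start y=0.000, vy=1.233 → t=0.252, apex=0.078, x_land=48.568, impact vy=-1.233
  bounce: vy ← 0.48·1.233 = 0.592
Arc 6: start y=0.000, vy=0.592 → t=0.121, apex=0.018, x_land=49.271, impact vy=-0.592
  bounce: vy ← 0.48·0.592 = 0.284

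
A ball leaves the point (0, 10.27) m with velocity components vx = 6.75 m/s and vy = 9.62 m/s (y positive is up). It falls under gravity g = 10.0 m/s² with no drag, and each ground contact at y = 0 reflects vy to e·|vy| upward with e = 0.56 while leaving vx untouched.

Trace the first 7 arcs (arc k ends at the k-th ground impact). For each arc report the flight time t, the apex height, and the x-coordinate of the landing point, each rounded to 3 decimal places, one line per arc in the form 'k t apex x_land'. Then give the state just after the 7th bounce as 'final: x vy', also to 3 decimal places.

1 2.688 14.897 18.145
2 1.933 4.672 31.194
3 1.083 1.465 38.502
4 0.606 0.459 42.594
5 0.340 0.144 44.886
6 0.190 0.045 46.169
7 0.106 0.014 46.888
final: 46.888 0.298

Arc 1: start y=10.270, vy=9.620 → t=2.688, apex=14.897, x_land=18.145, impact vy=-17.261
  bounce: vy ← 0.56·17.261 = 9.666
Arc 2: start y=0.000, vy=9.666 → t=1.933, apex=4.672, x_land=31.194, impact vy=-9.666
  bounce: vy ← 0.56·9.666 = 5.413
Arc 3: start y=0.000, vy=5.413 → t=1.083, apex=1.465, x_land=38.502, impact vy=-5.413
  bounce: vy ← 0.56·5.413 = 3.031
Arc 4: start y=0.000, vy=3.031 → t=0.606, apex=0.459, x_land=42.594, impact vy=-3.031
  bounce: vy ← 0.56·3.031 = 1.698
Arc 5: start y=0.000, vy=1.698 → t=0.340, apex=0.144, x_land=44.886, impact vy=-1.698
  bounce: vy ← 0.56·1.698 = 0.951
Arc 6: start y=0.000, vy=0.951 → t=0.190, apex=0.045, x_land=46.169, impact vy=-0.951
  bounce: vy ← 0.56·0.951 = 0.532
Arc 7: start y=0.000, vy=0.532 → t=0.106, apex=0.014, x_land=46.888, impact vy=-0.532
  bounce: vy ← 0.56·0.532 = 0.298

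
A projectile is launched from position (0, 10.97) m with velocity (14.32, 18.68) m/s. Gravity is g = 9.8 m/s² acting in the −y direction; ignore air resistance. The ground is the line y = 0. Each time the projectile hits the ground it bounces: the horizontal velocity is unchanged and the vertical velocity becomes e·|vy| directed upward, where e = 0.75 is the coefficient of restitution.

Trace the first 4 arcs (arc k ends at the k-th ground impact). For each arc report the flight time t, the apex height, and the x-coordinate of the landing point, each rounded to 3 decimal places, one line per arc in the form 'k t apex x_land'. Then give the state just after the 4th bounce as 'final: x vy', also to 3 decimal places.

Arc 1: start y=10.970, vy=18.680 → t=4.329, apex=28.773, x_land=61.996, impact vy=-23.748
  bounce: vy ← 0.75·23.748 = 17.811
Arc 2: start y=0.000, vy=17.811 → t=3.635, apex=16.185, x_land=114.048, impact vy=-17.811
  bounce: vy ← 0.75·17.811 = 13.358
Arc 3: start y=0.000, vy=13.358 → t=2.726, apex=9.104, x_land=153.086, impact vy=-13.358
  bounce: vy ← 0.75·13.358 = 10.019
Arc 4: start y=0.000, vy=10.019 → t=2.045, apex=5.121, x_land=182.365, impact vy=-10.019
  bounce: vy ← 0.75·10.019 = 7.514

1 4.329 28.773 61.996
2 3.635 16.185 114.048
3 2.726 9.104 153.086
4 2.045 5.121 182.365
final: 182.365 7.514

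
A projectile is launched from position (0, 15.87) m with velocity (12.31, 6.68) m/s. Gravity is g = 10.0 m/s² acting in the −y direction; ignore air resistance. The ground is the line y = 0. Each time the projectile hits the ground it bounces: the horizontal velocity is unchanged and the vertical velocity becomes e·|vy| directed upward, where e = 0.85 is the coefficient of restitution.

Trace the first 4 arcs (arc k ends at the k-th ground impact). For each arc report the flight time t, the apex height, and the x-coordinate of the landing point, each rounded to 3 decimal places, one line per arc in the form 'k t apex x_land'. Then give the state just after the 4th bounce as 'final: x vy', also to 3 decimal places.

Arc 1: start y=15.870, vy=6.680 → t=2.571, apex=18.101, x_land=31.645, impact vy=-19.027
  bounce: vy ← 0.85·19.027 = 16.173
Arc 2: start y=0.000, vy=16.173 → t=3.235, apex=13.078, x_land=71.463, impact vy=-16.173
  bounce: vy ← 0.85·16.173 = 13.747
Arc 3: start y=0.000, vy=13.747 → t=2.749, apex=9.449, x_land=105.308, impact vy=-13.747
  bounce: vy ← 0.85·13.747 = 11.685
Arc 4: start y=0.000, vy=11.685 → t=2.337, apex=6.827, x_land=134.076, impact vy=-11.685
  bounce: vy ← 0.85·11.685 = 9.932

1 2.571 18.101 31.645
2 3.235 13.078 71.463
3 2.749 9.449 105.308
4 2.337 6.827 134.076
final: 134.076 9.932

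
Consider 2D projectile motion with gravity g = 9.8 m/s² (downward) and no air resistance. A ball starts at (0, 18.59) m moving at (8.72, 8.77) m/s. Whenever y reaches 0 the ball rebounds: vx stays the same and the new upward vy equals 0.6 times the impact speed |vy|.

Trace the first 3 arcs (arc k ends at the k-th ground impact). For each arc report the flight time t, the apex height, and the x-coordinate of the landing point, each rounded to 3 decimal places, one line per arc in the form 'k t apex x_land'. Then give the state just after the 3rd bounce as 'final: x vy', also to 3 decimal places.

Arc 1: start y=18.590, vy=8.770 → t=3.038, apex=22.514, x_land=26.495, impact vy=-21.007
  bounce: vy ← 0.6·21.007 = 12.604
Arc 2: start y=0.000, vy=12.604 → t=2.572, apex=8.105, x_land=48.925, impact vy=-12.604
  bounce: vy ← 0.6·12.604 = 7.562
Arc 3: start y=0.000, vy=7.562 → t=1.543, apex=2.918, x_land=62.383, impact vy=-7.562
  bounce: vy ← 0.6·7.562 = 4.537

1 3.038 22.514 26.495
2 2.572 8.105 48.925
3 1.543 2.918 62.383
final: 62.383 4.537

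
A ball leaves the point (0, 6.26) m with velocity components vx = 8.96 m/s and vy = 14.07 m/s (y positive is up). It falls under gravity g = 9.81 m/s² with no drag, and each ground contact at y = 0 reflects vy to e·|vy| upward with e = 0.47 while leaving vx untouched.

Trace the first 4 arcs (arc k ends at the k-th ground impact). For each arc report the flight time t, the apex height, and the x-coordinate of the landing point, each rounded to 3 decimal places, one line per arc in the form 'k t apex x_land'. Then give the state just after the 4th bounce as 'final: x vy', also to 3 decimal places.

1 3.260 16.350 29.210
2 1.716 3.612 44.587
3 0.807 0.798 51.814
4 0.379 0.176 55.211
final: 55.211 0.874

Arc 1: start y=6.260, vy=14.070 → t=3.260, apex=16.350, x_land=29.210, impact vy=-17.911
  bounce: vy ← 0.47·17.911 = 8.418
Arc 2: start y=0.000, vy=8.418 → t=1.716, apex=3.612, x_land=44.587, impact vy=-8.418
  bounce: vy ← 0.47·8.418 = 3.956
Arc 3: start y=0.000, vy=3.956 → t=0.807, apex=0.798, x_land=51.814, impact vy=-3.956
  bounce: vy ← 0.47·3.956 = 1.860
Arc 4: start y=0.000, vy=1.860 → t=0.379, apex=0.176, x_land=55.211, impact vy=-1.860
  bounce: vy ← 0.47·1.860 = 0.874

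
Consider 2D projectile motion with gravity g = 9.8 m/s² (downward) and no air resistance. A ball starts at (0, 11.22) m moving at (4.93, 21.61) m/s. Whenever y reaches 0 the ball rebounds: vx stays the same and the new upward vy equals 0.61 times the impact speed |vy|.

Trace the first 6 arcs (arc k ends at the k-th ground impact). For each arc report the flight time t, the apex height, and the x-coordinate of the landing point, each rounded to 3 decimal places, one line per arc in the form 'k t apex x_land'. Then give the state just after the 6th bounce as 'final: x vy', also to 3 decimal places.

Arc 1: start y=11.220, vy=21.610 → t=4.879, apex=35.046, x_land=24.056, impact vy=-26.209
  bounce: vy ← 0.61·26.209 = 15.987
Arc 2: start y=0.000, vy=15.987 → t=3.263, apex=13.041, x_land=40.141, impact vy=-15.987
  bounce: vy ← 0.61·15.987 = 9.752
Arc 3: start y=0.000, vy=9.752 → t=1.990, apex=4.852, x_land=49.953, impact vy=-9.752
  bounce: vy ← 0.61·9.752 = 5.949
Arc 4: start y=0.000, vy=5.949 → t=1.214, apex=1.806, x_land=55.938, impact vy=-5.949
  bounce: vy ← 0.61·5.949 = 3.629
Arc 5: start y=0.000, vy=3.629 → t=0.741, apex=0.672, x_land=59.590, impact vy=-3.629
  bounce: vy ← 0.61·3.629 = 2.214
Arc 6: start y=0.000, vy=2.214 → t=0.452, apex=0.250, x_land=61.817, impact vy=-2.214
  bounce: vy ← 0.61·2.214 = 1.350

1 4.879 35.046 24.056
2 3.263 13.041 40.141
3 1.990 4.852 49.953
4 1.214 1.806 55.938
5 0.741 0.672 59.590
6 0.452 0.250 61.817
final: 61.817 1.350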